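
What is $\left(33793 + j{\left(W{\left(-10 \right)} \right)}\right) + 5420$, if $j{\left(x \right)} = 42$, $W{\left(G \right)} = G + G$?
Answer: $39255$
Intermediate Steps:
$W{\left(G \right)} = 2 G$
$\left(33793 + j{\left(W{\left(-10 \right)} \right)}\right) + 5420 = \left(33793 + 42\right) + 5420 = 33835 + 5420 = 39255$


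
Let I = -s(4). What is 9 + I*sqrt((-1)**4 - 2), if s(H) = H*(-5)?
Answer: 9 + 20*I ≈ 9.0 + 20.0*I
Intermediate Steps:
s(H) = -5*H
I = 20 (I = -(-5)*4 = -1*(-20) = 20)
9 + I*sqrt((-1)**4 - 2) = 9 + 20*sqrt((-1)**4 - 2) = 9 + 20*sqrt(1 - 2) = 9 + 20*sqrt(-1) = 9 + 20*I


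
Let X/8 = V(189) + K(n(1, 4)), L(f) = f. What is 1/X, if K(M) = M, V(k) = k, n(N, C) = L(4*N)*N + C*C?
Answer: 1/1672 ≈ 0.00059809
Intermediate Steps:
n(N, C) = C**2 + 4*N**2 (n(N, C) = (4*N)*N + C*C = 4*N**2 + C**2 = C**2 + 4*N**2)
X = 1672 (X = 8*(189 + (4**2 + 4*1**2)) = 8*(189 + (16 + 4*1)) = 8*(189 + (16 + 4)) = 8*(189 + 20) = 8*209 = 1672)
1/X = 1/1672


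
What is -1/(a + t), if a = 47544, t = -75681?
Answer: 1/28137 ≈ 3.5540e-5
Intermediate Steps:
-1/(a + t) = -1/(47544 - 75681) = -1/(-28137) = -1*(-1/28137) = 1/28137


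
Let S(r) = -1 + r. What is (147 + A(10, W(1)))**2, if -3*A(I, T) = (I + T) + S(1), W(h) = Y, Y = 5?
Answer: 20164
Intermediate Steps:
W(h) = 5
A(I, T) = -I/3 - T/3 (A(I, T) = -((I + T) + (-1 + 1))/3 = -((I + T) + 0)/3 = -(I + T)/3 = -I/3 - T/3)
(147 + A(10, W(1)))**2 = (147 + (-1/3*10 - 1/3*5))**2 = (147 + (-10/3 - 5/3))**2 = (147 - 5)**2 = 142**2 = 20164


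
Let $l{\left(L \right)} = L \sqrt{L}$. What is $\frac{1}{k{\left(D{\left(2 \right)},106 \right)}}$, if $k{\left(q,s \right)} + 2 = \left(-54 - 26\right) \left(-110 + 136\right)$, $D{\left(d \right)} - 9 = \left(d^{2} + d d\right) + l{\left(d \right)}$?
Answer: $- \frac{1}{2082} \approx -0.00048031$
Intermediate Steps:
$l{\left(L \right)} = L^{\frac{3}{2}}$
$D{\left(d \right)} = 9 + d^{\frac{3}{2}} + 2 d^{2}$ ($D{\left(d \right)} = 9 + \left(\left(d^{2} + d d\right) + d^{\frac{3}{2}}\right) = 9 + \left(\left(d^{2} + d^{2}\right) + d^{\frac{3}{2}}\right) = 9 + \left(2 d^{2} + d^{\frac{3}{2}}\right) = 9 + \left(d^{\frac{3}{2}} + 2 d^{2}\right) = 9 + d^{\frac{3}{2}} + 2 d^{2}$)
$k{\left(q,s \right)} = -2082$ ($k{\left(q,s \right)} = -2 + \left(-54 - 26\right) \left(-110 + 136\right) = -2 - 2080 = -2082$)
$\frac{1}{k{\left(D{\left(2 \right)},106 \right)}} = \frac{1}{-2082} = - \frac{1}{2082}$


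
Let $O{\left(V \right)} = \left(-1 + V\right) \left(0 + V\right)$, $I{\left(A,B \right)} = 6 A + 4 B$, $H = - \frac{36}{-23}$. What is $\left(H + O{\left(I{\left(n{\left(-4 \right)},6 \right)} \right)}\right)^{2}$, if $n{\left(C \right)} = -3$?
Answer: $\frac{527076}{529} \approx 996.36$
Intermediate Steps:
$H = \frac{36}{23}$ ($H = \left(-36\right) \left(- \frac{1}{23}\right) = \frac{36}{23} \approx 1.5652$)
$I{\left(A,B \right)} = 4 B + 6 A$
$O{\left(V \right)} = V \left(-1 + V\right)$ ($O{\left(V \right)} = \left(-1 + V\right) V = V \left(-1 + V\right)$)
$\left(H + O{\left(I{\left(n{\left(-4 \right)},6 \right)} \right)}\right)^{2} = \left(\frac{36}{23} + \left(4 \cdot 6 + 6 \left(-3\right)\right) \left(-1 + \left(4 \cdot 6 + 6 \left(-3\right)\right)\right)\right)^{2} = \left(\frac{36}{23} + \left(24 - 18\right) \left(-1 + \left(24 - 18\right)\right)\right)^{2} = \left(\frac{36}{23} + 6 \left(-1 + 6\right)\right)^{2} = \left(\frac{36}{23} + 6 \cdot 5\right)^{2} = \left(\frac{36}{23} + 30\right)^{2} = \left(\frac{726}{23}\right)^{2} = \frac{527076}{529}$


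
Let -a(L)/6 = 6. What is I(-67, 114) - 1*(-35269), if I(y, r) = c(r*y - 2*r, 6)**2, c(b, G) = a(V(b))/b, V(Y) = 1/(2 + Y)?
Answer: 6735285665/190969 ≈ 35269.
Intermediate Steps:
a(L) = -36 (a(L) = -6*6 = -36)
c(b, G) = -36/b
I(y, r) = 1296/(-2*r + r*y)**2 (I(y, r) = (-36/(r*y - 2*r))**2 = (-36/(-2*r + r*y))**2 = 1296/(-2*r + r*y)**2)
I(-67, 114) - 1*(-35269) = 1296/(114**2*(-2 - 67)**2) - 1*(-35269) = 1296*(1/12996)/(-69)**2 + 35269 = 1296*(1/12996)*(1/4761) + 35269 = 4/190969 + 35269 = 6735285665/190969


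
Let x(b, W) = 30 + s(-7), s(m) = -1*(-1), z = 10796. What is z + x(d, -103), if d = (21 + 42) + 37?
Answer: 10827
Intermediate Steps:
s(m) = 1
d = 100 (d = 63 + 37 = 100)
x(b, W) = 31 (x(b, W) = 30 + 1 = 31)
z + x(d, -103) = 10796 + 31 = 10827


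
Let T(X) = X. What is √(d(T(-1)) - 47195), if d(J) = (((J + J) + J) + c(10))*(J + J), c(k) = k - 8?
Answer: I*√47193 ≈ 217.24*I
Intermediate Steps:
c(k) = -8 + k
d(J) = 2*J*(2 + 3*J) (d(J) = (((J + J) + J) + (-8 + 10))*(J + J) = ((2*J + J) + 2)*(2*J) = (3*J + 2)*(2*J) = (2 + 3*J)*(2*J) = 2*J*(2 + 3*J))
√(d(T(-1)) - 47195) = √(2*(-1)*(2 + 3*(-1)) - 47195) = √(2*(-1)*(2 - 3) - 47195) = √(2*(-1)*(-1) - 47195) = √(2 - 47195) = √(-47193) = I*√47193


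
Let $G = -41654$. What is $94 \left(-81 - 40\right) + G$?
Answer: $-53028$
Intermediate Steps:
$94 \left(-81 - 40\right) + G = 94 \left(-81 - 40\right) - 41654 = 94 \left(-121\right) - 41654 = -11374 - 41654 = -53028$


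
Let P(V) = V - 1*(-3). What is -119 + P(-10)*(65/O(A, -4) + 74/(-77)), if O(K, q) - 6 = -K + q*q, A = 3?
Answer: -28470/209 ≈ -136.22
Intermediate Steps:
O(K, q) = 6 + q**2 - K (O(K, q) = 6 + (-K + q*q) = 6 + (-K + q**2) = 6 + (q**2 - K) = 6 + q**2 - K)
P(V) = 3 + V (P(V) = V + 3 = 3 + V)
-119 + P(-10)*(65/O(A, -4) + 74/(-77)) = -119 + (3 - 10)*(65/(6 + (-4)**2 - 1*3) + 74/(-77)) = -119 - 7*(65/(6 + 16 - 3) + 74*(-1/77)) = -119 - 7*(65/19 - 74/77) = -119 - 7*3599/1463 = -119 - 3599/209 = -28470/209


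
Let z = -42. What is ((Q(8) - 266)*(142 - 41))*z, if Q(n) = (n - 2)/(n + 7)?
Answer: 5633376/5 ≈ 1.1267e+6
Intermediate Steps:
Q(n) = (-2 + n)/(7 + n)
((Q(8) - 266)*(142 - 41))*z = (((-2 + 8)/(7 + 8) - 266)*(142 - 41))*(-42) = ((6/15 - 266)*101)*(-42) = (((1/15)*6 - 266)*101)*(-42) = ((2/5 - 266)*101)*(-42) = -1328/5*101*(-42) = -134128/5*(-42) = 5633376/5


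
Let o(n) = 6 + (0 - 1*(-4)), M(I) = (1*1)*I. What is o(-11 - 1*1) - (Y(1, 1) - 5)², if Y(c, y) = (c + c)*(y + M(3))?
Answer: 1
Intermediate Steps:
M(I) = I (M(I) = 1*I = I)
Y(c, y) = 2*c*(3 + y) (Y(c, y) = (c + c)*(y + 3) = (2*c)*(3 + y) = 2*c*(3 + y))
o(n) = 10 (o(n) = 6 + (0 + 4) = 6 + 4 = 10)
o(-11 - 1*1) - (Y(1, 1) - 5)² = 10 - (2*1*(3 + 1) - 5)² = 10 - (2*1*4 - 5)² = 10 - (8 - 5)² = 10 - 1*3² = 10 - 1*9 = 10 - 9 = 1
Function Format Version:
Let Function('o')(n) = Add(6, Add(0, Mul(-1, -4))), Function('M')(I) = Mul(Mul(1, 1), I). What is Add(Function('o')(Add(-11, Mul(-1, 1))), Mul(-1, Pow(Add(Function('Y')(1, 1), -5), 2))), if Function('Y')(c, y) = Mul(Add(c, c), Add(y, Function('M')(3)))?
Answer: 1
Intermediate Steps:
Function('M')(I) = I (Function('M')(I) = Mul(1, I) = I)
Function('Y')(c, y) = Mul(2, c, Add(3, y)) (Function('Y')(c, y) = Mul(Add(c, c), Add(y, 3)) = Mul(Mul(2, c), Add(3, y)) = Mul(2, c, Add(3, y)))
Function('o')(n) = 10 (Function('o')(n) = Add(6, Add(0, 4)) = Add(6, 4) = 10)
Add(Function('o')(Add(-11, Mul(-1, 1))), Mul(-1, Pow(Add(Function('Y')(1, 1), -5), 2))) = Add(10, Mul(-1, Pow(Add(Mul(2, 1, Add(3, 1)), -5), 2))) = Add(10, Mul(-1, Pow(Add(Mul(2, 1, 4), -5), 2))) = Add(10, Mul(-1, Pow(Add(8, -5), 2))) = Add(10, Mul(-1, Pow(3, 2))) = Add(10, Mul(-1, 9)) = Add(10, -9) = 1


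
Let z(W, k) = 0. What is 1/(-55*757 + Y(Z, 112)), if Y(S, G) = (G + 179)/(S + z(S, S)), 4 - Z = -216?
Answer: -220/9159409 ≈ -2.4019e-5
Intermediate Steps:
Z = 220 (Z = 4 - 1*(-216) = 4 + 216 = 220)
Y(S, G) = (179 + G)/S (Y(S, G) = (G + 179)/(S + 0) = (179 + G)/S)
1/(-55*757 + Y(Z, 112)) = 1/(-55*757 + (179 + 112)/220) = 1/(-41635 + (1/220)*291) = 1/(-41635 + 291/220) = 1/(-9159409/220) = -220/9159409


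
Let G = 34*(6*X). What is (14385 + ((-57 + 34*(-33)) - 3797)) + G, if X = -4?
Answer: 8593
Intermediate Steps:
G = -816 (G = 34*(6*(-4)) = 34*(-24) = -816)
(14385 + ((-57 + 34*(-33)) - 3797)) + G = (14385 + ((-57 + 34*(-33)) - 3797)) - 816 = (14385 + ((-57 - 1122) - 3797)) - 816 = (14385 + (-1179 - 3797)) - 816 = (14385 - 4976) - 816 = 9409 - 816 = 8593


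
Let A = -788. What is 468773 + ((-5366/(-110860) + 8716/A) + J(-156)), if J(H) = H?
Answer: 5117041487651/10919710 ≈ 4.6861e+5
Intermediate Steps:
468773 + ((-5366/(-110860) + 8716/A) + J(-156)) = 468773 + ((-5366/(-110860) + 8716/(-788)) - 156) = 468773 + ((-5366*(-1/110860) + 8716*(-1/788)) - 156) = 468773 + ((2683/55430 - 2179/197) - 156) = 468773 + (-120253419/10919710 - 156) = 468773 - 1823728179/10919710 = 5117041487651/10919710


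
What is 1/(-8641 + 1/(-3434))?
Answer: -3434/29673195 ≈ -0.00011573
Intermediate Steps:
1/(-8641 + 1/(-3434)) = 1/(-8641 - 1/3434) = 1/(-29673195/3434) = -3434/29673195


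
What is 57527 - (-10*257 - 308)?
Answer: 60405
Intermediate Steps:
57527 - (-10*257 - 308) = 57527 - (-2570 - 308) = 57527 - 1*(-2878) = 57527 + 2878 = 60405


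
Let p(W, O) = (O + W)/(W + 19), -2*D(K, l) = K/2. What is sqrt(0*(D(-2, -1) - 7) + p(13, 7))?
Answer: sqrt(10)/4 ≈ 0.79057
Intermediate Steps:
D(K, l) = -K/4 (D(K, l) = -K/(2*2) = -K/4)
p(W, O) = (O + W)/(19 + W)
sqrt(0*(D(-2, -1) - 7) + p(13, 7)) = sqrt(0*(-1/4*(-2) - 7) + (7 + 13)/(19 + 13)) = sqrt(0*(1/2 - 7) + 20/32) = sqrt(0*(-13/2) + (1/32)*20) = sqrt(0 + 5/8) = sqrt(5/8) = sqrt(10)/4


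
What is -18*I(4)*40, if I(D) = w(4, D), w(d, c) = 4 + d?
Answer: -5760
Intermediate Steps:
I(D) = 8 (I(D) = 4 + 4 = 8)
-18*I(4)*40 = -18*8*40 = -144*40 = -5760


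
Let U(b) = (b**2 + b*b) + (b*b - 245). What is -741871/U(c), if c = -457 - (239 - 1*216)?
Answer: -741871/690955 ≈ -1.0737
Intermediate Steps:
c = -480 (c = -457 - (239 - 216) = -457 - 1*23 = -457 - 23 = -480)
U(b) = -245 + 3*b**2 (U(b) = (b**2 + b**2) + (b**2 - 245) = 2*b**2 + (-245 + b**2) = -245 + 3*b**2)
-741871/U(c) = -741871/(-245 + 3*(-480)**2) = -741871/(-245 + 3*230400) = -741871/(-245 + 691200) = -741871/690955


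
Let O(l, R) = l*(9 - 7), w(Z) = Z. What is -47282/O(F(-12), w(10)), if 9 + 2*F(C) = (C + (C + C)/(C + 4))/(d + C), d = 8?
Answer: 189128/27 ≈ 7004.7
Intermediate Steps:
F(C) = -9/2 + (C + 2*C/(4 + C))/(2*(8 + C)) (F(C) = -9/2 + ((C + (C + C)/(C + 4))/(8 + C))/2 = -9/2 + ((C + (2*C)/(4 + C))/(8 + C))/2 = -9/2 + ((C + 2*C/(4 + C))/(8 + C))/2 = -9/2 + (C + 2*C/(4 + C))/(2*(8 + C)))
O(l, R) = 2*l (O(l, R) = l*2 = 2*l)
-47282/O(F(-12), w(10)) = -47282*(32 + (-12)² + 12*(-12))/(2*(-144 - 51*(-12) - 4*(-12)²)) = -47282*(32 + 144 - 144)/(2*(-144 + 612 - 4*144)) = -47282*16/(-144 + 612 - 576) = -47282/(2*((1/32)*(-108))) = -47282/(2*(-27/8)) = -47282/(-27/4) = -47282*(-4/27) = 189128/27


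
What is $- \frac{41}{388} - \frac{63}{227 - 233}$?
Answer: $\frac{4033}{388} \approx 10.394$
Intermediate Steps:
$- \frac{41}{388} - \frac{63}{227 - 233} = \left(-41\right) \frac{1}{388} - \frac{63}{-6} = - \frac{41}{388} - - \frac{21}{2} = - \frac{41}{388} + \frac{21}{2} = \frac{4033}{388}$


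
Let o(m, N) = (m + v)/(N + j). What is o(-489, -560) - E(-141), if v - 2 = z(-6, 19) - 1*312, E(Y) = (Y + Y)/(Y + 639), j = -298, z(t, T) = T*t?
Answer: 10555/6474 ≈ 1.6304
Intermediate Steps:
E(Y) = 2*Y/(639 + Y) (E(Y) = (2*Y)/(639 + Y) = 2*Y/(639 + Y))
v = -424 (v = 2 + (19*(-6) - 1*312) = 2 + (-114 - 312) = 2 - 426 = -424)
o(m, N) = (-424 + m)/(-298 + N) (o(m, N) = (m - 424)/(N - 298) = (-424 + m)/(-298 + N))
o(-489, -560) - E(-141) = (-424 - 489)/(-298 - 560) - 2*(-141)/(639 - 141) = -913/(-858) - 2*(-141)/498 = -1/858*(-913) - 2*(-141)/498 = 83/78 - 1*(-47/83) = 83/78 + 47/83 = 10555/6474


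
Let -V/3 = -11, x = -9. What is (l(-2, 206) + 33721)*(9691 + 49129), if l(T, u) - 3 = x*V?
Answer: 1966176140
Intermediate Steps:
V = 33 (V = -3*(-11) = 33)
l(T, u) = -294 (l(T, u) = 3 - 9*33 = 3 - 297 = -294)
(l(-2, 206) + 33721)*(9691 + 49129) = (-294 + 33721)*(9691 + 49129) = 33427*58820 = 1966176140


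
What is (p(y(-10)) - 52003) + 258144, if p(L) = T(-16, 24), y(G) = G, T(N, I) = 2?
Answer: 206143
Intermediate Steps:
p(L) = 2
(p(y(-10)) - 52003) + 258144 = (2 - 52003) + 258144 = -52001 + 258144 = 206143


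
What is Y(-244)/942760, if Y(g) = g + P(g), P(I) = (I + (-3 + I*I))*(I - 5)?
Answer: -2952641/188552 ≈ -15.660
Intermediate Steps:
P(I) = (-5 + I)*(-3 + I + I**2) (P(I) = (I + (-3 + I**2))*(-5 + I) = (-3 + I + I**2)*(-5 + I) = (-5 + I)*(-3 + I + I**2))
Y(g) = 15 + g**3 - 7*g - 4*g**2 (Y(g) = g + (15 + g**3 - 8*g - 4*g**2) = 15 + g**3 - 7*g - 4*g**2)
Y(-244)/942760 = (15 + (-244)**3 - 7*(-244) - 4*(-244)**2)/942760 = (15 - 14526784 + 1708 - 4*59536)*(1/942760) = (15 - 14526784 + 1708 - 238144)*(1/942760) = -14763205*1/942760 = -2952641/188552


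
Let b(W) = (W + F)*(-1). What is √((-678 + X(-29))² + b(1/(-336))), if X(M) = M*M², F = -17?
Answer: √4433669394357/84 ≈ 25067.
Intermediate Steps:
X(M) = M³
b(W) = 17 - W (b(W) = (W - 17)*(-1) = (-17 + W)*(-1) = 17 - W)
√((-678 + X(-29))² + b(1/(-336))) = √((-678 + (-29)³)² + (17 - 1/(-336))) = √((-678 - 24389)² + (17 - 1*(-1/336))) = √((-25067)² + (17 + 1/336)) = √(628354489 + 5713/336) = √(211127114017/336) = √4433669394357/84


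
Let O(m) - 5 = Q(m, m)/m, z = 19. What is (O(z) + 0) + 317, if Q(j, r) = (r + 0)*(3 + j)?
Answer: 344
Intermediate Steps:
Q(j, r) = r*(3 + j)
O(m) = 8 + m (O(m) = 5 + (m*(3 + m))/m = 5 + (3 + m) = 8 + m)
(O(z) + 0) + 317 = ((8 + 19) + 0) + 317 = (27 + 0) + 317 = 27 + 317 = 344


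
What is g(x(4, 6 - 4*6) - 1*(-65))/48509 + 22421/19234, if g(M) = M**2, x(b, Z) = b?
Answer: 1179193363/933022106 ≈ 1.2638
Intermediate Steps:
g(x(4, 6 - 4*6) - 1*(-65))/48509 + 22421/19234 = (4 - 1*(-65))**2/48509 + 22421/19234 = (4 + 65)**2*(1/48509) + 22421*(1/19234) = 69**2*(1/48509) + 22421/19234 = 4761*(1/48509) + 22421/19234 = 4761/48509 + 22421/19234 = 1179193363/933022106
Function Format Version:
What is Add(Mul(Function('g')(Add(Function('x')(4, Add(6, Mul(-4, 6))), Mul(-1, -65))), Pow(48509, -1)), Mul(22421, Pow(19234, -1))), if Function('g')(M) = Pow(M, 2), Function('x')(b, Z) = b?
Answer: Rational(1179193363, 933022106) ≈ 1.2638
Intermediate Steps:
Add(Mul(Function('g')(Add(Function('x')(4, Add(6, Mul(-4, 6))), Mul(-1, -65))), Pow(48509, -1)), Mul(22421, Pow(19234, -1))) = Add(Mul(Pow(Add(4, Mul(-1, -65)), 2), Pow(48509, -1)), Mul(22421, Pow(19234, -1))) = Add(Mul(Pow(Add(4, 65), 2), Rational(1, 48509)), Mul(22421, Rational(1, 19234))) = Add(Mul(Pow(69, 2), Rational(1, 48509)), Rational(22421, 19234)) = Add(Mul(4761, Rational(1, 48509)), Rational(22421, 19234)) = Add(Rational(4761, 48509), Rational(22421, 19234)) = Rational(1179193363, 933022106)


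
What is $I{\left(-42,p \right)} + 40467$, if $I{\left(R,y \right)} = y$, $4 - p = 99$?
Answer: $40372$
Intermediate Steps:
$p = -95$ ($p = 4 - 99 = -95$)
$I{\left(-42,p \right)} + 40467 = -95 + 40467 = 40372$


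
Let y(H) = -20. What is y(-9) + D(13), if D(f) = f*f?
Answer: 149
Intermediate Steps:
D(f) = f²
y(-9) + D(13) = -20 + 13² = -20 + 169 = 149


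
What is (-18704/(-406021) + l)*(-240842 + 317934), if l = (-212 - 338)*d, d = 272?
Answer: -668946258499776/58003 ≈ -1.1533e+10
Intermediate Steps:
l = -149600 (l = (-212 - 338)*272 = -550*272 = -149600)
(-18704/(-406021) + l)*(-240842 + 317934) = (-18704/(-406021) - 149600)*(-240842 + 317934) = (-18704*(-1/406021) - 149600)*77092 = (2672/58003 - 149600)*77092 = -8677246128/58003*77092 = -668946258499776/58003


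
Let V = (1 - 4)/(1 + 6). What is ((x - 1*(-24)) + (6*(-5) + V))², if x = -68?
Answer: 271441/49 ≈ 5539.6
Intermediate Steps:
V = -3/7 ≈ -0.42857
((x - 1*(-24)) + (6*(-5) + V))² = ((-68 - 1*(-24)) + (6*(-5) - 3/7))² = ((-68 + 24) + (-30 - 3/7))² = (-44 - 213/7)² = (-521/7)² = 271441/49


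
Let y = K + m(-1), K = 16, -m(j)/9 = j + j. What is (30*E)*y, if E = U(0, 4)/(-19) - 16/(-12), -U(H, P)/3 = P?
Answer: 38080/19 ≈ 2004.2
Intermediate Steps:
m(j) = -18*j (m(j) = -9*(j + j) = -18*j)
U(H, P) = -3*P
y = 34 (y = 16 - 18*(-1) = 16 + 18 = 34)
E = 112/57 (E = -3*4/(-19) - 16/(-12) = -12*(-1/19) - 16*(-1/12) = 12/19 + 4/3 = 112/57 ≈ 1.9649)
(30*E)*y = (30*(112/57))*34 = (1120/19)*34 = 38080/19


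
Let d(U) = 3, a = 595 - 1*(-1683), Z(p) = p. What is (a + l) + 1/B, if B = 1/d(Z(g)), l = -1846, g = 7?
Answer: 435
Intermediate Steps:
a = 2278 (a = 595 + 1683 = 2278)
B = ⅓ (B = 1/3 = ⅓ ≈ 0.33333)
(a + l) + 1/B = (2278 - 1846) + 1/(⅓) = 432 + 3 = 435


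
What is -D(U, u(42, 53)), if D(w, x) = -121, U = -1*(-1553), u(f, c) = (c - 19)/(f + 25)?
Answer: 121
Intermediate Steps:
u(f, c) = (-19 + c)/(25 + f)
U = 1553
-D(U, u(42, 53)) = -1*(-121) = 121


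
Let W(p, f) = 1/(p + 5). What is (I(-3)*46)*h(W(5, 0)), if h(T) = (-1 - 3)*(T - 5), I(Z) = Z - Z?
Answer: 0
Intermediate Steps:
W(p, f) = 1/(5 + p)
I(Z) = 0
h(T) = 20 - 4*T (h(T) = -4*(-5 + T) = 20 - 4*T)
(I(-3)*46)*h(W(5, 0)) = (0*46)*(20 - 4/(5 + 5)) = 0*(20 - 4/10) = 0*(20 - 4*⅒) = 0*(20 - ⅖) = 0*(98/5) = 0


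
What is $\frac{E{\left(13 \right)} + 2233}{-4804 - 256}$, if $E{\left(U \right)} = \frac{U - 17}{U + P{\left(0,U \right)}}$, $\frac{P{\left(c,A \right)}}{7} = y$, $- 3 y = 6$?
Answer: $- \frac{2237}{5060} \approx -0.44209$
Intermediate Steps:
$y = -2$ ($y = \left(- \frac{1}{3}\right) 6 = -2$)
$P{\left(c,A \right)} = -14$ ($P{\left(c,A \right)} = 7 \left(-2\right) = -14$)
$E{\left(U \right)} = \frac{-17 + U}{-14 + U}$ ($E{\left(U \right)} = \frac{U - 17}{U - 14} = \frac{-17 + U}{-14 + U}$)
$\frac{E{\left(13 \right)} + 2233}{-4804 - 256} = \frac{\frac{-17 + 13}{-14 + 13} + 2233}{-4804 - 256} = \frac{\frac{1}{-1} \left(-4\right) + 2233}{-5060} = \left(\left(-1\right) \left(-4\right) + 2233\right) \left(- \frac{1}{5060}\right) = \left(4 + 2233\right) \left(- \frac{1}{5060}\right) = 2237 \left(- \frac{1}{5060}\right) = - \frac{2237}{5060}$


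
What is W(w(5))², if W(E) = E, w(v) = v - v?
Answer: 0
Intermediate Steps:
w(v) = 0
W(w(5))² = 0² = 0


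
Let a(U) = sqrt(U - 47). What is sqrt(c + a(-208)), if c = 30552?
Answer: sqrt(30552 + I*sqrt(255)) ≈ 174.79 + 0.0457*I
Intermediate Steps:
a(U) = sqrt(-47 + U)
sqrt(c + a(-208)) = sqrt(30552 + sqrt(-47 - 208)) = sqrt(30552 + sqrt(-255)) = sqrt(30552 + I*sqrt(255))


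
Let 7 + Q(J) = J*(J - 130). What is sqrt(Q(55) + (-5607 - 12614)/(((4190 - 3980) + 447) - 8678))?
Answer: I*sqrt(265692023571)/8021 ≈ 64.263*I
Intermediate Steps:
Q(J) = -7 + J*(-130 + J) (Q(J) = -7 + J*(J - 130) = -7 + J*(-130 + J))
sqrt(Q(55) + (-5607 - 12614)/(((4190 - 3980) + 447) - 8678)) = sqrt((-7 + 55**2 - 130*55) + (-5607 - 12614)/(((4190 - 3980) + 447) - 8678)) = sqrt((-7 + 3025 - 7150) - 18221/((210 + 447) - 8678)) = sqrt(-4132 - 18221/(657 - 8678)) = sqrt(-4132 - 18221/(-8021)) = sqrt(-4132 - 18221*(-1/8021)) = sqrt(-4132 + 18221/8021) = sqrt(-33124551/8021) = I*sqrt(265692023571)/8021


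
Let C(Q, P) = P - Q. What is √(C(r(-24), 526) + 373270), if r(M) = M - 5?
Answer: 5*√14953 ≈ 611.41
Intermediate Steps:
r(M) = -5 + M
√(C(r(-24), 526) + 373270) = √((526 - (-5 - 24)) + 373270) = √((526 - 1*(-29)) + 373270) = √((526 + 29) + 373270) = √(555 + 373270) = √373825 = 5*√14953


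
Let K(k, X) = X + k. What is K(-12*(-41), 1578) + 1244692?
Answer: 1246762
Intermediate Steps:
K(-12*(-41), 1578) + 1244692 = (1578 - 12*(-41)) + 1244692 = (1578 + 492) + 1244692 = 2070 + 1244692 = 1246762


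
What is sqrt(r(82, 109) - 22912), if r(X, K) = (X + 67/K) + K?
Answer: I*sqrt(269940898)/109 ≈ 150.73*I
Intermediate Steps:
r(X, K) = K + X + 67/K
sqrt(r(82, 109) - 22912) = sqrt((109 + 82 + 67/109) - 22912) = sqrt(20886/109 - 22912) = sqrt(-2476522/109) = I*sqrt(269940898)/109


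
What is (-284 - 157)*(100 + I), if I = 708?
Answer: -356328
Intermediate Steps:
(-284 - 157)*(100 + I) = (-284 - 157)*(100 + 708) = -441*808 = -356328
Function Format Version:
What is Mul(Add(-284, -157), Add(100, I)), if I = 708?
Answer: -356328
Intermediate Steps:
Mul(Add(-284, -157), Add(100, I)) = Mul(Add(-284, -157), Add(100, 708)) = Mul(-441, 808) = -356328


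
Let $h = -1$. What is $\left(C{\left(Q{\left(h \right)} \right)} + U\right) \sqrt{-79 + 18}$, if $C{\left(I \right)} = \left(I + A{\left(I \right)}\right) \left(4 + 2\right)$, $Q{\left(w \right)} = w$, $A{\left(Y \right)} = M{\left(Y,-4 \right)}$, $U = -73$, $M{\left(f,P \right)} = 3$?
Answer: $- 61 i \sqrt{61} \approx - 476.43 i$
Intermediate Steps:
$A{\left(Y \right)} = 3$
$C{\left(I \right)} = 18 + 6 I$ ($C{\left(I \right)} = \left(I + 3\right) \left(4 + 2\right) = \left(3 + I\right) 6 = 18 + 6 I$)
$\left(C{\left(Q{\left(h \right)} \right)} + U\right) \sqrt{-79 + 18} = \left(\left(18 + 6 \left(-1\right)\right) - 73\right) \sqrt{-79 + 18} = \left(\left(18 - 6\right) - 73\right) \sqrt{-61} = \left(12 - 73\right) i \sqrt{61} = - 61 i \sqrt{61}$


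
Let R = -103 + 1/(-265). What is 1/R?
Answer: -265/27296 ≈ -0.0097084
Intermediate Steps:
R = -27296/265 (R = -103 - 1/265 = -27296/265 ≈ -103.00)
1/R = 1/(-27296/265) = -265/27296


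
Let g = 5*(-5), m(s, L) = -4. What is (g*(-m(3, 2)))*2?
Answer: -200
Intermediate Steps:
g = -25
(g*(-m(3, 2)))*2 = -(-25)*(-4)*2 = -25*4*2 = -100*2 = -200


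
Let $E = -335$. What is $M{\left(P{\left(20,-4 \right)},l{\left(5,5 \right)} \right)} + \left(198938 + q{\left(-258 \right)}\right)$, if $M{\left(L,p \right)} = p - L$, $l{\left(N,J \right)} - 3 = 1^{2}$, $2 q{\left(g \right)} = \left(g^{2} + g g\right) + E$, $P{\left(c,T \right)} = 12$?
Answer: $\frac{530653}{2} \approx 2.6533 \cdot 10^{5}$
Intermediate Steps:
$q{\left(g \right)} = - \frac{335}{2} + g^{2}$ ($q{\left(g \right)} = \frac{\left(g^{2} + g g\right) - 335}{2} = \frac{\left(g^{2} + g^{2}\right) - 335}{2} = \frac{2 g^{2} - 335}{2} = \frac{-335 + 2 g^{2}}{2} = - \frac{335}{2} + g^{2}$)
$l{\left(N,J \right)} = 4$ ($l{\left(N,J \right)} = 3 + 1^{2} = 3 + 1 = 4$)
$M{\left(P{\left(20,-4 \right)},l{\left(5,5 \right)} \right)} + \left(198938 + q{\left(-258 \right)}\right) = \left(4 - 12\right) + \left(198938 - \left(\frac{335}{2} - \left(-258\right)^{2}\right)\right) = \left(4 - 12\right) + \left(198938 + \left(- \frac{335}{2} + 66564\right)\right) = -8 + \left(198938 + \frac{132793}{2}\right) = -8 + \frac{530669}{2} = \frac{530653}{2}$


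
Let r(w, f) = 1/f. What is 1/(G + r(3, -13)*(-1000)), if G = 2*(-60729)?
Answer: -13/1577954 ≈ -8.2385e-6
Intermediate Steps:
G = -121458
1/(G + r(3, -13)*(-1000)) = 1/(-121458 - 1000/(-13)) = 1/(-121458 - 1/13*(-1000)) = 1/(-121458 + 1000/13) = 1/(-1577954/13) = -13/1577954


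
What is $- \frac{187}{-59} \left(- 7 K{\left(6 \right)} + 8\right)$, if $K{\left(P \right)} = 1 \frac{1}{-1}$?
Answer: $\frac{2805}{59} \approx 47.542$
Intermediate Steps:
$K{\left(P \right)} = -1$ ($K{\left(P \right)} = 1 \left(-1\right) = -1$)
$- \frac{187}{-59} \left(- 7 K{\left(6 \right)} + 8\right) = - \frac{187}{-59} \left(\left(-7\right) \left(-1\right) + 8\right) = \left(-187\right) \left(- \frac{1}{59}\right) \left(7 + 8\right) = \frac{187}{59} \cdot 15 = \frac{2805}{59}$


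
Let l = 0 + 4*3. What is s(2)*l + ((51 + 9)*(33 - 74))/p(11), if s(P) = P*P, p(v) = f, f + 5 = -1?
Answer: 458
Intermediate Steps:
f = -6 (f = -5 - 1 = -6)
p(v) = -6
s(P) = P**2
l = 12 (l = 0 + 12 = 12)
s(2)*l + ((51 + 9)*(33 - 74))/p(11) = 2**2*12 + ((51 + 9)*(33 - 74))/(-6) = 4*12 + (60*(-41))*(-1/6) = 48 - 2460*(-1/6) = 48 + 410 = 458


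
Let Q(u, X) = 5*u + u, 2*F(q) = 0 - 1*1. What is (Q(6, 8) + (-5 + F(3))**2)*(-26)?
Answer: -3445/2 ≈ -1722.5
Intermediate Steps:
F(q) = -1/2 (F(q) = (0 - 1*1)/2 = (0 - 1)/2 = (1/2)*(-1) = -1/2)
Q(u, X) = 6*u
(Q(6, 8) + (-5 + F(3))**2)*(-26) = (6*6 + (-5 - 1/2)**2)*(-26) = (36 + (-11/2)**2)*(-26) = (36 + 121/4)*(-26) = (265/4)*(-26) = -3445/2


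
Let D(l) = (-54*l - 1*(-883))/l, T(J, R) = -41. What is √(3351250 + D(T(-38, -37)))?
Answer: √5633324273/41 ≈ 1830.6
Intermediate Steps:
D(l) = (883 - 54*l)/l (D(l) = (-54*l + 883)/l = (883 - 54*l)/l)
√(3351250 + D(T(-38, -37))) = √(3351250 + (-54 + 883/(-41))) = √(3351250 + (-54 + 883*(-1/41))) = √(3351250 + (-54 - 883/41)) = √(3351250 - 3097/41) = √(137398153/41) = √5633324273/41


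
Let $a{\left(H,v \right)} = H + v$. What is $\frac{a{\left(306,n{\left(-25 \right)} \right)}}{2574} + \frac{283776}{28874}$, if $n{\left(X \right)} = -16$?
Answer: $\frac{184703221}{18580419} \approx 9.9408$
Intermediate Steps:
$\frac{a{\left(306,n{\left(-25 \right)} \right)}}{2574} + \frac{283776}{28874} = \frac{306 - 16}{2574} + \frac{283776}{28874} = 290 \cdot \frac{1}{2574} + 283776 \cdot \frac{1}{28874} = \frac{145}{1287} + \frac{141888}{14437} = \frac{184703221}{18580419}$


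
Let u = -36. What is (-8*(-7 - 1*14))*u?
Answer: -6048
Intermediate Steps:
(-8*(-7 - 1*14))*u = -8*(-7 - 1*14)*(-36) = -8*(-7 - 14)*(-36) = -8*(-21)*(-36) = 168*(-36) = -6048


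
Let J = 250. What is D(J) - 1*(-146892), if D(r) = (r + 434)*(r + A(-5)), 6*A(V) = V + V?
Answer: 316752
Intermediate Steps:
A(V) = V/3 (A(V) = (V + V)/6 = (2*V)/6 = V/3)
D(r) = (434 + r)*(-5/3 + r) (D(r) = (r + 434)*(r + (⅓)*(-5)) = (434 + r)*(r - 5/3) = (434 + r)*(-5/3 + r))
D(J) - 1*(-146892) = (-2170/3 + 250² + (1297/3)*250) - 1*(-146892) = (-2170/3 + 62500 + 324250/3) + 146892 = 169860 + 146892 = 316752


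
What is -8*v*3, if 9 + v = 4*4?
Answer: -168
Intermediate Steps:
v = 7 (v = -9 + 4*4 = -9 + 16 = 7)
-8*v*3 = -8*7*3 = -56*3 = -168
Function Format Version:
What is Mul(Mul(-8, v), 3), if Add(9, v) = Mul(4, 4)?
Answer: -168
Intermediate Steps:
v = 7 (v = Add(-9, Mul(4, 4)) = Add(-9, 16) = 7)
Mul(Mul(-8, v), 3) = Mul(Mul(-8, 7), 3) = Mul(-56, 3) = -168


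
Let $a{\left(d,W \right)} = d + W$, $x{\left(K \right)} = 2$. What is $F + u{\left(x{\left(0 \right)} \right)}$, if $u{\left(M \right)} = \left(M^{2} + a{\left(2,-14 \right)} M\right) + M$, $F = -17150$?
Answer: $-17168$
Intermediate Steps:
$a{\left(d,W \right)} = W + d$
$u{\left(M \right)} = M^{2} - 11 M$ ($u{\left(M \right)} = \left(M^{2} + \left(-14 + 2\right) M\right) + M = \left(M^{2} - 12 M\right) + M = M^{2} - 11 M$)
$F + u{\left(x{\left(0 \right)} \right)} = -17150 + 2 \left(-11 + 2\right) = -17150 + 2 \left(-9\right) = -17150 - 18 = -17168$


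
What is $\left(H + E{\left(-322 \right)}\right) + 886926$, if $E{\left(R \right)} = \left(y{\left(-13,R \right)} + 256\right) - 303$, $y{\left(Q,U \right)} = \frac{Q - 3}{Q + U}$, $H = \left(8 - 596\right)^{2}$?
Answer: $\frac{412928721}{335} \approx 1.2326 \cdot 10^{6}$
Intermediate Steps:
$H = 345744$ ($H = \left(-588\right)^{2} = 345744$)
$y{\left(Q,U \right)} = \frac{-3 + Q}{Q + U}$
$E{\left(R \right)} = -47 - \frac{16}{-13 + R}$ ($E{\left(R \right)} = \left(\frac{-3 - 13}{-13 + R} + 256\right) - 303 = \left(\frac{1}{-13 + R} \left(-16\right) + 256\right) - 303 = \left(- \frac{16}{-13 + R} + 256\right) - 303 = \left(256 - \frac{16}{-13 + R}\right) - 303 = -47 - \frac{16}{-13 + R}$)
$\left(H + E{\left(-322 \right)}\right) + 886926 = \left(345744 + \frac{595 - -15134}{-13 - 322}\right) + 886926 = \left(345744 + \frac{595 + 15134}{-335}\right) + 886926 = \left(345744 - \frac{15729}{335}\right) + 886926 = \frac{115808511}{335} + 886926 = \frac{412928721}{335}$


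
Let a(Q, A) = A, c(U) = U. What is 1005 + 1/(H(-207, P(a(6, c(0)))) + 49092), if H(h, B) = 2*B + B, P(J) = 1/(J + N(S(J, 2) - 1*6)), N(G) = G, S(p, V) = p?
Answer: 98673917/98183 ≈ 1005.0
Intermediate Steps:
P(J) = 1/(-6 + 2*J) (P(J) = 1/(J + (J - 1*6)) = 1/(J + (J - 6)) = 1/(J + (-6 + J)) = 1/(-6 + 2*J))
H(h, B) = 3*B
1005 + 1/(H(-207, P(a(6, c(0)))) + 49092) = 1005 + 1/(3*(1/(2*(-3 + 0))) + 49092) = 1005 + 1/(3*((½)/(-3)) + 49092) = 1005 + 1/(3*((½)*(-⅓)) + 49092) = 1005 + 1/(3*(-⅙) + 49092) = 1005 + 1/(-½ + 49092) = 1005 + 1/(98183/2) = 1005 + 2/98183 = 98673917/98183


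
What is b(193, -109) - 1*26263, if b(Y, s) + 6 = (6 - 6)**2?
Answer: -26269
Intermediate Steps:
b(Y, s) = -6 (b(Y, s) = -6 + (6 - 6)**2 = -6 + 0**2 = -6 + 0 = -6)
b(193, -109) - 1*26263 = -6 - 1*26263 = -6 - 26263 = -26269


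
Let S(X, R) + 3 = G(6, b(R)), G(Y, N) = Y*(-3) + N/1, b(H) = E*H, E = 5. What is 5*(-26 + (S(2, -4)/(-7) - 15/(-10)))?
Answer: -1305/14 ≈ -93.214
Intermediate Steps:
b(H) = 5*H
G(Y, N) = N - 3*Y (G(Y, N) = -3*Y + N*1 = -3*Y + N = N - 3*Y)
S(X, R) = -21 + 5*R (S(X, R) = -3 + (5*R - 3*6) = -3 + (5*R - 18) = -3 + (-18 + 5*R) = -21 + 5*R)
5*(-26 + (S(2, -4)/(-7) - 15/(-10))) = 5*(-26 + ((-21 + 5*(-4))/(-7) - 15/(-10))) = 5*(-26 + ((-21 - 20)*(-1/7) - 15*(-1/10))) = 5*(-26 + (-41*(-1/7) + 3/2)) = 5*(-26 + (41/7 + 3/2)) = 5*(-26 + 103/14) = 5*(-261/14) = -1305/14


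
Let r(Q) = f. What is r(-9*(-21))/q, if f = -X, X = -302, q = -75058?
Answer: -151/37529 ≈ -0.0040236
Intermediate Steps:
f = 302 (f = -1*(-302) = 302)
r(Q) = 302
r(-9*(-21))/q = 302/(-75058) = 302*(-1/75058) = -151/37529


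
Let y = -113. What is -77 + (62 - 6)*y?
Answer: -6405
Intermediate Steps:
-77 + (62 - 6)*y = -77 + (62 - 6)*(-113) = -77 + 56*(-113) = -77 - 6328 = -6405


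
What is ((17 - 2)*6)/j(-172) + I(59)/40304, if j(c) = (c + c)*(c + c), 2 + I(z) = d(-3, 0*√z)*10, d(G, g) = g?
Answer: 105959/149044192 ≈ 0.00071092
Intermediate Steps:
I(z) = -2 (I(z) = -2 + (0*√z)*10 = -2 + 0*10 = -2 + 0 = -2)
j(c) = 4*c² (j(c) = (2*c)*(2*c) = 4*c²)
((17 - 2)*6)/j(-172) + I(59)/40304 = ((17 - 2)*6)/((4*(-172)²)) - 2/40304 = (15*6)/((4*29584)) - 2*1/40304 = 90/118336 - 1/20152 = 90*(1/118336) - 1/20152 = 45/59168 - 1/20152 = 105959/149044192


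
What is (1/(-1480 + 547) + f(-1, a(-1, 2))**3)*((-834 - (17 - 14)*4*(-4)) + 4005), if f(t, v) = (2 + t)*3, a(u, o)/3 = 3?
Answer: 27028870/311 ≈ 86910.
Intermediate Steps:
a(u, o) = 9 (a(u, o) = 3*3 = 9)
f(t, v) = 6 + 3*t
(1/(-1480 + 547) + f(-1, a(-1, 2))**3)*((-834 - (17 - 14)*4*(-4)) + 4005) = (1/(-1480 + 547) + (6 + 3*(-1))**3)*((-834 - (17 - 14)*4*(-4)) + 4005) = (1/(-933) + (6 - 3)**3)*((-834 - 3*(-16)) + 4005) = (-1/933 + 3**3)*((-834 - 1*(-48)) + 4005) = (-1/933 + 27)*((-834 + 48) + 4005) = 25190*(-786 + 4005)/933 = (25190/933)*3219 = 27028870/311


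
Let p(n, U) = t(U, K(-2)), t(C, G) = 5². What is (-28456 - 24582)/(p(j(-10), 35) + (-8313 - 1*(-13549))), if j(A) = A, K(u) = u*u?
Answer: -53038/5261 ≈ -10.081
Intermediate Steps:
K(u) = u²
t(C, G) = 25
p(n, U) = 25
(-28456 - 24582)/(p(j(-10), 35) + (-8313 - 1*(-13549))) = (-28456 - 24582)/(25 + (-8313 - 1*(-13549))) = -53038/(25 + (-8313 + 13549)) = -53038/(25 + 5236) = -53038/5261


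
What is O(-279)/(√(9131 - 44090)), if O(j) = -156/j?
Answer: -52*I*√34959/3251187 ≈ -0.0029905*I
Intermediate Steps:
O(-279)/(√(9131 - 44090)) = (-156/(-279))/(√(9131 - 44090)) = (-156*(-1/279))/(√(-34959)) = 52/(93*((I*√34959))) = 52*(-I*√34959/34959)/93 = -52*I*√34959/3251187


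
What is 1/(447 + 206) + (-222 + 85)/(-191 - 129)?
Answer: 89781/208960 ≈ 0.42966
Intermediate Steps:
1/(447 + 206) + (-222 + 85)/(-191 - 129) = 1/653 - 137/(-320) = 1/653 - 137*(-1/320) = 1/653 + 137/320 = 89781/208960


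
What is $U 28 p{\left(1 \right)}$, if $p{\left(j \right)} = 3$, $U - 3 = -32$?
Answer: $-2436$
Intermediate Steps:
$U = -29$ ($U = 3 - 32 = -29$)
$U 28 p{\left(1 \right)} = \left(-29\right) 28 \cdot 3 = \left(-812\right) 3 = -2436$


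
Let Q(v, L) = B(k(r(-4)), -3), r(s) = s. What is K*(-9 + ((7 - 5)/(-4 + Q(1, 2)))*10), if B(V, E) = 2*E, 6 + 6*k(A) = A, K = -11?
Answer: 121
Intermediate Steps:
k(A) = -1 + A/6
Q(v, L) = -6 (Q(v, L) = 2*(-3) = -6)
K*(-9 + ((7 - 5)/(-4 + Q(1, 2)))*10) = -11*(-9 + ((7 - 5)/(-4 - 6))*10) = -11*(-9 + (2/(-10))*10) = -11*(-9 + (2*(-⅒))*10) = -11*(-9 - ⅕*10) = -11*(-9 - 2) = -11*(-11) = 121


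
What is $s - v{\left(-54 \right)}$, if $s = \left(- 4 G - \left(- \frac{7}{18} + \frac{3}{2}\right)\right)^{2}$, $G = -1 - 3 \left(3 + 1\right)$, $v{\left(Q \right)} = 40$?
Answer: $\frac{206524}{81} \approx 2549.7$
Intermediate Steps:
$G = -13$ ($G = -1 - 3 \cdot 4 = -1 - 12 = -13$)
$s = \frac{209764}{81}$ ($s = \left(\left(-4\right) \left(-13\right) - \left(- \frac{7}{18} + \frac{3}{2}\right)\right)^{2} = \left(52 - \frac{10}{9}\right)^{2} = \left(\frac{458}{9}\right)^{2} = \frac{209764}{81} \approx 2589.7$)
$s - v{\left(-54 \right)} = \frac{209764}{81} - 40 = \frac{206524}{81}$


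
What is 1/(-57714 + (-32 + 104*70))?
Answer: -1/50466 ≈ -1.9815e-5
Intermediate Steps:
1/(-57714 + (-32 + 104*70)) = 1/(-57714 + (-32 + 7280)) = 1/(-57714 + 7248) = 1/(-50466) = -1/50466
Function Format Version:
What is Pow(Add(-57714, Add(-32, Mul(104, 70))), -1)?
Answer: Rational(-1, 50466) ≈ -1.9815e-5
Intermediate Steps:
Pow(Add(-57714, Add(-32, Mul(104, 70))), -1) = Pow(Add(-57714, Add(-32, 7280)), -1) = Pow(Add(-57714, 7248), -1) = Pow(-50466, -1) = Rational(-1, 50466)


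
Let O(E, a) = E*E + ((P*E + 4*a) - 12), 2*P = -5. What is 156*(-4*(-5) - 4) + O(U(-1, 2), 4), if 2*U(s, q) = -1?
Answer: 5003/2 ≈ 2501.5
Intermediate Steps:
P = -5/2 (P = (1/2)*(-5) = -5/2 ≈ -2.5000)
U(s, q) = -1/2 (U(s, q) = (1/2)*(-1) = -1/2)
O(E, a) = -12 + E**2 + 4*a - 5*E/2 (O(E, a) = E*E + ((-5*E/2 + 4*a) - 12) = E**2 + ((4*a - 5*E/2) - 12) = E**2 + (-12 + 4*a - 5*E/2) = -12 + E**2 + 4*a - 5*E/2)
156*(-4*(-5) - 4) + O(U(-1, 2), 4) = 156*(-4*(-5) - 4) + (-12 + (-1/2)**2 + 4*4 - 5/2*(-1/2)) = 156*(20 - 4) + (-12 + 1/4 + 16 + 5/4) = 156*16 + 11/2 = 2496 + 11/2 = 5003/2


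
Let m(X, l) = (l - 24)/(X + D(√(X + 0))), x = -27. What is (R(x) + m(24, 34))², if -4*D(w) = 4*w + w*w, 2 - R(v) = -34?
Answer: 100469/75 + 122*√6/25 ≈ 1351.5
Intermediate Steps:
R(v) = 36 (R(v) = 2 - 1*(-34) = 2 + 34 = 36)
D(w) = -w - w²/4 (D(w) = -(4*w + w*w)/4 = -(4*w + w²)/4 = -(w² + 4*w)/4 = -w - w²/4)
m(X, l) = (-24 + l)/(X - √X*(4 + √X)/4) (m(X, l) = (l - 24)/(X - √(X + 0)*(4 + √(X + 0))/4) = (-24 + l)/(X - √X*(4 + √X)/4))
(R(x) + m(24, 34))² = (36 + 4*(-24 + 34)/(-8*√6 + 3*24))² = (36 + 4*10/(-8*√6 + 72))² = (36 + 4*10/(72 - 8*√6))² = (36 + 40/(72 - 8*√6))²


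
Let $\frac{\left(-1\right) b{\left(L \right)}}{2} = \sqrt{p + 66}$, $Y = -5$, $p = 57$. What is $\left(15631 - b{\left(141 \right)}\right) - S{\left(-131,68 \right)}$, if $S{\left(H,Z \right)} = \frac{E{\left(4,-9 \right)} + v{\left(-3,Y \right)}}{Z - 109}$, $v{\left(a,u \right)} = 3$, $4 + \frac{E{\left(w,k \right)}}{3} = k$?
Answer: $\frac{640835}{41} + 2 \sqrt{123} \approx 15652.0$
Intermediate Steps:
$E{\left(w,k \right)} = -12 + 3 k$
$b{\left(L \right)} = - 2 \sqrt{123}$ ($b{\left(L \right)} = - 2 \sqrt{57 + 66} = - 2 \sqrt{123}$)
$S{\left(H,Z \right)} = - \frac{36}{-109 + Z}$ ($S{\left(H,Z \right)} = \frac{\left(-12 + 3 \left(-9\right)\right) + 3}{Z - 109} = \frac{\left(-12 - 27\right) + 3}{-109 + Z} = \frac{-39 + 3}{-109 + Z} = - \frac{36}{-109 + Z}$)
$\left(15631 - b{\left(141 \right)}\right) - S{\left(-131,68 \right)} = \left(15631 - - 2 \sqrt{123}\right) - - \frac{36}{-109 + 68} = \left(15631 + 2 \sqrt{123}\right) - - \frac{36}{-41} = \left(15631 + 2 \sqrt{123}\right) - \left(-36\right) \left(- \frac{1}{41}\right) = \left(15631 + 2 \sqrt{123}\right) - \frac{36}{41} = \frac{640835}{41} + 2 \sqrt{123}$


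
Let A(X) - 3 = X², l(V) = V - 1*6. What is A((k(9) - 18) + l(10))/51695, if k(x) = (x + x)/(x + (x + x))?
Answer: 1627/465255 ≈ 0.0034970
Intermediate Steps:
l(V) = -6 + V (l(V) = V - 6 = -6 + V)
k(x) = ⅔ (k(x) = (2*x)/(x + 2*x) = (2*x)/((3*x)) = (2*x)*(1/(3*x)) = ⅔)
A(X) = 3 + X²
A((k(9) - 18) + l(10))/51695 = (3 + ((⅔ - 18) + (-6 + 10))²)/51695 = (3 + (-52/3 + 4)²)*(1/51695) = (3 + (-40/3)²)*(1/51695) = (3 + 1600/9)*(1/51695) = (1627/9)*(1/51695) = 1627/465255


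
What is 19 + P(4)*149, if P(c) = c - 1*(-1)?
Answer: 764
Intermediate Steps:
P(c) = 1 + c (P(c) = c + 1 = 1 + c)
19 + P(4)*149 = 19 + (1 + 4)*149 = 19 + 5*149 = 19 + 745 = 764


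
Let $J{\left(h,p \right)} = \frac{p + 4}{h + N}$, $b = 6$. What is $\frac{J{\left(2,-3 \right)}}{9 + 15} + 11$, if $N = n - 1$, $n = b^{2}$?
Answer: $\frac{9769}{888} \approx 11.001$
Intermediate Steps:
$n = 36$ ($n = 6^{2} = 36$)
$N = 35$ ($N = 36 - 1 = 35$)
$J{\left(h,p \right)} = \frac{4 + p}{35 + h}$ ($J{\left(h,p \right)} = \frac{p + 4}{h + 35} = \frac{4 + p}{35 + h}$)
$\frac{J{\left(2,-3 \right)}}{9 + 15} + 11 = \frac{\frac{1}{35 + 2} \left(4 - 3\right)}{9 + 15} + 11 = \frac{\frac{1}{37} \cdot 1}{24} + 11 = \frac{1}{37} \cdot 1 \cdot \frac{1}{24} + 11 = \frac{1}{37} \cdot \frac{1}{24} + 11 = \frac{1}{888} + 11 = \frac{9769}{888}$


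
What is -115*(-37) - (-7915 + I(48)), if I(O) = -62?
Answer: 12232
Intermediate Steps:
-115*(-37) - (-7915 + I(48)) = -115*(-37) - (-7915 - 62) = 4255 - 1*(-7977) = 4255 + 7977 = 12232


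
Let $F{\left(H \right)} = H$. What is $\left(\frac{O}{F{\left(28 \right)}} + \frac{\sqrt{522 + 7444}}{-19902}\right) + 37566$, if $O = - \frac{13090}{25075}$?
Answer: $\frac{22163929}{590} - \frac{\sqrt{7966}}{19902} \approx 37566.0$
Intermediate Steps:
$O = - \frac{154}{295}$ ($O = \left(-13090\right) \frac{1}{25075} = - \frac{154}{295} \approx -0.52203$)
$\left(\frac{O}{F{\left(28 \right)}} + \frac{\sqrt{522 + 7444}}{-19902}\right) + 37566 = \left(- \frac{154}{295 \cdot 28} + \frac{\sqrt{522 + 7444}}{-19902}\right) + 37566 = \left(\left(- \frac{154}{295}\right) \frac{1}{28} + \sqrt{7966} \left(- \frac{1}{19902}\right)\right) + 37566 = \left(- \frac{11}{590} - \frac{\sqrt{7966}}{19902}\right) + 37566 = \frac{22163929}{590} - \frac{\sqrt{7966}}{19902}$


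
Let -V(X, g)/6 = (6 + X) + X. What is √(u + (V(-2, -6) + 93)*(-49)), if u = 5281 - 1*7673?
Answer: I*√6361 ≈ 79.756*I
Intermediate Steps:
V(X, g) = -36 - 12*X (V(X, g) = -6*((6 + X) + X) = -6*(6 + 2*X) = -36 - 12*X)
u = -2392 (u = 5281 - 7673 = -2392)
√(u + (V(-2, -6) + 93)*(-49)) = √(-2392 + ((-36 - 12*(-2)) + 93)*(-49)) = √(-2392 + ((-36 + 24) + 93)*(-49)) = √(-2392 + (-12 + 93)*(-49)) = √(-2392 + 81*(-49)) = √(-2392 - 3969) = √(-6361) = I*√6361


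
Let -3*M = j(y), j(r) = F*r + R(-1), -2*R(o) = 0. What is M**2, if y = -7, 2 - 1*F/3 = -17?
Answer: 17689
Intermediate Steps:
F = 57 (F = 6 - 3*(-17) = 6 + 51 = 57)
R(o) = 0 (R(o) = -1/2*0 = 0)
j(r) = 57*r (j(r) = 57*r + 0 = 57*r)
M = 133 (M = -19*(-7) = -1/3*(-399) = 133)
M**2 = 133**2 = 17689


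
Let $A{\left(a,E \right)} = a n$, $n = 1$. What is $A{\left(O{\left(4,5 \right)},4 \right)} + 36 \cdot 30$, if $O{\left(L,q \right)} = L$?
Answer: $1084$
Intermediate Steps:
$A{\left(a,E \right)} = a$ ($A{\left(a,E \right)} = a 1 = a$)
$A{\left(O{\left(4,5 \right)},4 \right)} + 36 \cdot 30 = 4 + 36 \cdot 30 = 4 + 1080 = 1084$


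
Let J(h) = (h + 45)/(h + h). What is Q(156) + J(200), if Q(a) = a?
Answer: 12529/80 ≈ 156.61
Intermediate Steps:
J(h) = (45 + h)/(2*h) (J(h) = (45 + h)/((2*h)) = (45 + h)*(1/(2*h)) = (45 + h)/(2*h))
Q(156) + J(200) = 156 + (1/2)*(45 + 200)/200 = 156 + (1/2)*(1/200)*245 = 156 + 49/80 = 12529/80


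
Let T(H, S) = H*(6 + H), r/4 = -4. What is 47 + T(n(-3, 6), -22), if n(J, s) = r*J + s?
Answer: 3287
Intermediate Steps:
r = -16 (r = 4*(-4) = -16)
n(J, s) = s - 16*J (n(J, s) = -16*J + s = s - 16*J)
47 + T(n(-3, 6), -22) = 47 + (6 - 16*(-3))*(6 + (6 - 16*(-3))) = 47 + (6 + 48)*(6 + (6 + 48)) = 47 + 54*(6 + 54) = 47 + 54*60 = 47 + 3240 = 3287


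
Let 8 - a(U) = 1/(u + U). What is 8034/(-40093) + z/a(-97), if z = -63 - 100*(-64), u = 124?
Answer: 6858144897/8619995 ≈ 795.61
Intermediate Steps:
z = 6337 (z = -63 + 6400 = 6337)
a(U) = 8 - 1/(124 + U)
8034/(-40093) + z/a(-97) = 8034/(-40093) + 6337/(((991 + 8*(-97))/(124 - 97))) = 8034*(-1/40093) + 6337/(((991 - 776)/27)) = -8034/40093 + 6337/(((1/27)*215)) = -8034/40093 + 6337/(215/27) = -8034/40093 + 6337*(27/215) = -8034/40093 + 171099/215 = 6858144897/8619995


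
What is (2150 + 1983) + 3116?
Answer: 7249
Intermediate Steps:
(2150 + 1983) + 3116 = 4133 + 3116 = 7249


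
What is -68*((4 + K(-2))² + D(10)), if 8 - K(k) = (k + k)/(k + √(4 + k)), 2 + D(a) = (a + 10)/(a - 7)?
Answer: -15640/3 + 2176*√2 ≈ -2136.0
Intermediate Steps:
D(a) = -2 + (10 + a)/(-7 + a) (D(a) = -2 + (a + 10)/(a - 7) = -2 + (10 + a)/(-7 + a))
K(k) = 8 - 2*k/(k + √(4 + k)) (K(k) = 8 - (k + k)/(k + √(4 + k)) = 8 - 2*k/(k + √(4 + k)))
-68*((4 + K(-2))² + D(10)) = -68*((4 + 2*(3*(-2) + 4*√(4 - 2))/(-2 + √(4 - 2)))² + (24 - 1*10)/(-7 + 10)) = -68*((4 + 2*(-6 + 4*√2)/(-2 + √2))² + (24 - 10)/3) = -68*((4 + 2*(-6 + 4*√2)/(-2 + √2))² + (⅓)*14) = -68*((4 + 2*(-6 + 4*√2)/(-2 + √2))² + 14/3) = -68*(14/3 + (4 + 2*(-6 + 4*√2)/(-2 + √2))²) = -952/3 - 68*(4 + 2*(-6 + 4*√2)/(-2 + √2))²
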